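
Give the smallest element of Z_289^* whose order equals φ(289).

3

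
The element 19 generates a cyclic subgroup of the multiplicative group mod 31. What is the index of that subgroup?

2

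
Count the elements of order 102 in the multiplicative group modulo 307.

32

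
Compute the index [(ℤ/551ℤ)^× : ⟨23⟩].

The order of 23 must divide φ(551) = φ(19·29) = (19−1)·(29−1) = 18·28 = 504 = 2^3 · 3^2 · 7.
Divisors of 504: 1, 2, 3, 4, 6, 7, 8, 9, 12, 14, 18, 21, 24, 28, 36, 42, 56, 63, 72, 84, 126, 168, 252, 504.
Evaluate successive powers at the divisors of 504:
23^1 ≡ 23 (mod 551)
23^2 ≡ 529 (mod 551)
23^3 ≡ 45 (mod 551)
23^4 ≡ 484 (mod 551)
23^6 ≡ 372 (mod 551)
23^7 ≡ 291 (mod 551)
23^8 ≡ 81 (mod 551)
23^9 ≡ 210 (mod 551)
23^12 ≡ 83 (mod 551)
23^14 ≡ 378 (mod 551)
23^18 ≡ 20 (mod 551)
23^21 ≡ 349 (mod 551)
23^24 ≡ 277 (mod 551)
23^28 ≡ 175 (mod 551)
23^36 ≡ 400 (mod 551)
23^42 ≡ 30 (mod 551)
23^56 ≡ 320 (mod 551)
23^63 ≡ 1 (mod 551) ✓
Thus |⟨23⟩| = ord(23) = 63.
The index is φ(551) / ord(23) = 504 / 63 = 8.

8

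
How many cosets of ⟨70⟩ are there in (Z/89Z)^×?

The order of 70 must divide φ(89) = 89 − 1 = 88 = 2^3 · 11.
Divisors of 88: 1, 2, 4, 8, 11, 22, 44, 88.
Test each divisor d:
70^1 ≡ 70 (mod 89)
70^2 ≡ 5 (mod 89)
70^4 ≡ 25 (mod 89)
70^8 ≡ 2 (mod 89)
70^11 ≡ 77 (mod 89)
70^22 ≡ 55 (mod 89)
70^44 ≡ 88 (mod 89)
70^88 ≡ 1 (mod 89) ✓
The order of 70 is 88, so the subgroup it generates has 88 elements.
[(Z/89Z)^× : ⟨70⟩] = 88/88 = 1.

1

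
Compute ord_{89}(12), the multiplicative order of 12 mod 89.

8

Since 12 ∈ (Z/89Z)^×, its order divides φ(89) = 89 − 1 = 88 = 2^3 · 11.
Divisors of 88: 1, 2, 4, 8, 11, 22, 44, 88.
Test each divisor d:
12^1 ≡ 12 (mod 89)
12^2 ≡ 55 (mod 89)
12^4 ≡ 88 (mod 89)
12^8 ≡ 1 (mod 89) ✓
Hence ord(12) = 8.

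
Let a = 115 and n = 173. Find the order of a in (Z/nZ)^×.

172

Since 115 ∈ (Z/173Z)^×, its order divides φ(173) = 173 − 1 = 172 = 2^2 · 43.
Divisors of 172: 1, 2, 4, 43, 86, 172.
Compute 115^d (mod 173) for the divisors d until we hit 1:
115^1 ≡ 115
115^2 ≡ 77
115^4 ≡ 47
115^43 ≡ 93
115^86 ≡ 172
115^172 ≡ 1
The smallest such exponent is 172, so the order of 115 is 172.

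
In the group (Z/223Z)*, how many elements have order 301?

0

φ(223) = 223 − 1 = 222 = 2 · 3 · 37.
In a cyclic group of order 222, there are φ(d) elements of order d for each divisor d of 222, and zero for non-divisors.
Here 222 is not a multiple of 301, so there are no elements of order 301.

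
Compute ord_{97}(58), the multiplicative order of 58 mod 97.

96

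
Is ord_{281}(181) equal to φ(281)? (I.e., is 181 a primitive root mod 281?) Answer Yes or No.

No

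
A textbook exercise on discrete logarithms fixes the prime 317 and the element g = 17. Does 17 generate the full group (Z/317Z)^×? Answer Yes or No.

φ(317) = 317 − 1 = 316 = 2^2 · 79.
17 is a primitive root mod 317 iff 17^(φ(317)/q) ≢ 1 for every prime q | φ(317), i.e. q ∈ {2, 79}.
17^158 ≡ 316 (mod 317)  [q = 2: ≢ 1 ✓]
17^4 ≡ 150 (mod 317)  [q = 79: ≢ 1 ✓]
None equal 1, so ord_317(17) = 316: 17 is a primitive root.

Yes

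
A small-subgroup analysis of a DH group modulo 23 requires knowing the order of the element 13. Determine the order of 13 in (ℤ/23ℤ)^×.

11

The order of 13 must divide φ(23) = 23 − 1 = 22 = 2 · 11.
Divisors of 22: 1, 2, 11, 22.
Compute 13^d (mod 23) for the divisors d until we hit 1:
13^1 ≡ 13 (mod 23)
13^2 ≡ 8 (mod 23)
13^11 ≡ 1 (mod 23) ✓
Therefore the multiplicative order of 13 modulo 23 is 11.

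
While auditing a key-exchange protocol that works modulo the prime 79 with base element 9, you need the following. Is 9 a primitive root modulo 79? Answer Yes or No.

φ(79) = 79 − 1 = 78 = 2 · 3 · 13.
Test 9^(78/q) mod 79 for each prime factor q of 78:
9^39 ≡ 1 (mod 79)  [q = 2: ≡ 1 ✗]
9^26 ≡ 55 (mod 79)  [q = 3: ≢ 1 ✓]
9^6 ≡ 8 (mod 79)  [q = 13: ≢ 1 ✓]
Since 9^39 ≡ 1, the order of 9 divides 39 < 78, so 9 is not a primitive root.

No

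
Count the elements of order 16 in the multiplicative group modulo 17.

φ(17) = 17 − 1 = 16 = 2^4.
Since (Z/17Z)^× is cyclic of order 16, the number of elements of order d is φ(d) when d | 16 and 0 otherwise.
16 = 2^4 divides 16, and φ(16) = 8.

8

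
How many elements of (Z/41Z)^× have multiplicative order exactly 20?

8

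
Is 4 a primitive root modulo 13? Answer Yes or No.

No

φ(13) = 13 − 1 = 12 = 2^2 · 3.
It suffices to check that the order of 4 is not a proper divisor of 12: compute 4^(12/q) for q ∈ {2, 3}.
4^6 ≡ 1 (mod 13)  [q = 2: ≡ 1 ✗]
4^4 ≡ 9 (mod 13)  [q = 3: ≢ 1 ✓]
Since 4^6 ≡ 1, the order of 4 divides 6 < 12, so 4 is not a primitive root.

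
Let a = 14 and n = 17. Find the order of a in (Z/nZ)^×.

16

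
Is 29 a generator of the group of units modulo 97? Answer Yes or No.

φ(97) = 97 − 1 = 96 = 2^5 · 3.
It suffices to check that the order of 29 is not a proper divisor of 96: compute 29^(96/q) for q ∈ {2, 3}.
29^48 ≡ 96 (mod 97)  [q = 2: ≢ 1 ✓]
29^32 ≡ 35 (mod 97)  [q = 3: ≢ 1 ✓]
Every test exponent gives a nontrivial residue, hence 29 generates the full group.

Yes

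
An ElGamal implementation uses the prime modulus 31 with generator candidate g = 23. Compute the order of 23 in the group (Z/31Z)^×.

The order of 23 must divide φ(31) = 31 − 1 = 30 = 2 · 3 · 5.
Divisors of 30: 1, 2, 3, 5, 6, 10, 15, 30.
Compute 23^d (mod 31) for the divisors d until we hit 1:
23^1 ≡ 23
23^2 ≡ 2
23^3 ≡ 15
23^5 ≡ 30
23^6 ≡ 8
23^10 ≡ 1
So ord_31(23) = 10.

10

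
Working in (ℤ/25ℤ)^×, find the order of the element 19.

10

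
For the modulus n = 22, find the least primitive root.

7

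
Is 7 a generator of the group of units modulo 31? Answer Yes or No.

No

φ(31) = 31 − 1 = 30 = 2 · 3 · 5.
7 is a primitive root mod 31 iff 7^(φ(31)/q) ≢ 1 for every prime q | φ(31), i.e. q ∈ {2, 3, 5}.
7^15 ≡ 1 (mod 31)  [q = 2: ≡ 1 ✗]
7^10 ≡ 25 (mod 31)  [q = 3: ≢ 1 ✓]
7^6 ≡ 4 (mod 31)  [q = 5: ≢ 1 ✓]
Since 7^15 ≡ 1, the order of 7 divides 15 < 30, so 7 is not a primitive root.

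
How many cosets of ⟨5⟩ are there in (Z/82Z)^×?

By Lagrange's theorem, ord_82(5) divides φ(82) = φ(2)·φ(41) = 1·40 = 40 = 2^3 · 5.
Divisors of 40: 1, 2, 4, 5, 8, 10, 20, 40.
Compute 5^d (mod 82) for the divisors d until we hit 1:
5^1 ≡ 5 (mod 82)
5^2 ≡ 25 (mod 82)
5^4 ≡ 51 (mod 82)
5^5 ≡ 9 (mod 82)
5^8 ≡ 59 (mod 82)
5^10 ≡ 81 (mod 82)
5^20 ≡ 1 (mod 82) ✓
So ord_82(5) = 20, hence |⟨5⟩| = 20.
Index = |(Z/82Z)^×| / |⟨5⟩| = 40 / 20 = 2.

2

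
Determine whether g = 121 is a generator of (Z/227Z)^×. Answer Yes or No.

φ(227) = 227 − 1 = 226 = 2 · 113.
An element g generates (Z/227Z)^× iff g^(226/q) ≢ 1 (mod 227) for each prime q ∈ {2, 113}.
121^113 ≡ 1 (mod 227)  [q = 2: ≡ 1 ✗]
121^2 ≡ 113 (mod 227)  [q = 113: ≢ 1 ✓]
The check at q = 2 fails, so 121 generates a proper subgroup.

No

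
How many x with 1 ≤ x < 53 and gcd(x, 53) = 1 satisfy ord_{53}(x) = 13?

φ(53) = 53 − 1 = 52 = 2^2 · 13.
Since (Z/53Z)^× is cyclic of order 52, the number of elements of order d is φ(d) when d | 52 and 0 otherwise.
13 | 52, and φ(13) = 13 − 1 = 12.

12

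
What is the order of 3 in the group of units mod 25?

The order of 3 must divide φ(25) = φ(5^2) = 5·(5−1) = 20 = 2^2 · 5.
Divisors of 20: 1, 2, 4, 5, 10, 20.
Evaluate successive powers at the divisors of 20:
3^1 ≡ 3
3^2 ≡ 9
3^4 ≡ 6
3^5 ≡ 18
3^10 ≡ 24
3^20 ≡ 1
Hence ord(3) = 20.

20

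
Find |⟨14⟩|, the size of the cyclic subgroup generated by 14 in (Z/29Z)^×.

Since 14 ∈ (Z/29Z)^×, its order divides φ(29) = 29 − 1 = 28 = 2^2 · 7.
Divisors of 28: 1, 2, 4, 7, 14, 28.
Test each divisor d:
14^1 ≡ 14 (mod 29)
14^2 ≡ 22 (mod 29)
14^4 ≡ 20 (mod 29)
14^7 ≡ 12 (mod 29)
14^14 ≡ 28 (mod 29)
14^28 ≡ 1 (mod 29) ✓
The smallest such exponent is 28, so the order of 14 is 28.

28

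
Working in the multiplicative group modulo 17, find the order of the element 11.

Since 11 ∈ (Z/17Z)^×, its order divides φ(17) = 17 − 1 = 16 = 2^4.
Divisors of 16: 1, 2, 4, 8, 16.
Check 11^d mod 17 for each divisor in increasing order:
11^1 ≡ 11 (mod 17)
11^2 ≡ 2 (mod 17)
11^4 ≡ 4 (mod 17)
11^8 ≡ 16 (mod 17)
11^16 ≡ 1 (mod 17) ✓
Hence ord(11) = 16.

16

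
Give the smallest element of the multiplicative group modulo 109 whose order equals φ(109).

6

φ(109) = 109 − 1 = 108 = 2^2 · 3^3.
Test candidates g = 2, 3, … against the prime factors q ∈ {2, 3} of φ(109): g is a generator iff g^(108/q) ≢ 1 for every such q.
g = 2: 2^54 ≡ 108; 2^36 ≡ 1 — hits 1, so not a primitive root.
g = 3: 3^54 ≡ 1 — hits 1, so not a primitive root.
g = 4: 4^54 ≡ 1 — hits 1, so not a primitive root.
g = 5: 5^54 ≡ 1 — hits 1, so not a primitive root.
g = 6: 6^54 ≡ 108; 6^36 ≡ 63 — none is 1, so 6 is a primitive root.
Hence the least primitive root of 109 is 6.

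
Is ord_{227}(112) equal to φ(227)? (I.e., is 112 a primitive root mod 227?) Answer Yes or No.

φ(227) = 227 − 1 = 226 = 2 · 113.
It suffices to check that the order of 112 is not a proper divisor of 226: compute 112^(226/q) for q ∈ {2, 113}.
112^113 ≡ 1 (mod 227)  [q = 2: ≡ 1 ✗]
112^2 ≡ 59 (mod 227)  [q = 113: ≢ 1 ✓]
112^113 ≡ 1 shows ord(112) | 113, strictly less than φ(227); not a primitive root.

No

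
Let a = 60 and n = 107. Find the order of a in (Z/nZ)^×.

106

The order of 60 must divide φ(107) = 107 − 1 = 106 = 2 · 53.
Divisors of 106: 1, 2, 53, 106.
Check 60^d mod 107 for each divisor in increasing order:
60^1 ≡ 60 (mod 107)
60^2 ≡ 69 (mod 107)
60^53 ≡ 106 (mod 107)
60^106 ≡ 1 (mod 107) ✓
Hence ord(60) = 106.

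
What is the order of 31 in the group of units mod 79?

The order of 31 must divide φ(79) = 79 − 1 = 78 = 2 · 3 · 13.
Divisors of 78: 1, 2, 3, 6, 13, 26, 39, 78.
Test each divisor d:
31^1 ≡ 31 (mod 79)
31^2 ≡ 13 (mod 79)
31^3 ≡ 8 (mod 79)
31^6 ≡ 64 (mod 79)
31^13 ≡ 23 (mod 79)
31^26 ≡ 55 (mod 79)
31^39 ≡ 1 (mod 79) ✓
Therefore the multiplicative order of 31 modulo 79 is 39.

39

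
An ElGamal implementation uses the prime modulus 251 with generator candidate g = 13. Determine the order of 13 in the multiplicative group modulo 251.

125

The order of 13 must divide φ(251) = 251 − 1 = 250 = 2 · 5^3.
Divisors of 250: 1, 2, 5, 10, 25, 50, 125, 250.
Evaluate successive powers at the divisors of 250:
13^1 ≡ 13
13^2 ≡ 169
13^5 ≡ 64
13^10 ≡ 80
13^25 ≡ 219
13^50 ≡ 20
13^125 ≡ 1
Therefore the multiplicative order of 13 modulo 251 is 125.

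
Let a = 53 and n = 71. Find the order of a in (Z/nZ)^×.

ord(53) | φ(71) = 71 − 1 = 70 = 2 · 5 · 7.
Divisors of 70: 1, 2, 5, 7, 10, 14, 35, 70.
Evaluate successive powers at the divisors of 70:
53^1 ≡ 53 (mod 71)
53^2 ≡ 40 (mod 71)
53^5 ≡ 26 (mod 71)
53^7 ≡ 46 (mod 71)
53^10 ≡ 37 (mod 71)
53^14 ≡ 57 (mod 71)
53^35 ≡ 70 (mod 71)
53^70 ≡ 1 (mod 71) ✓
Therefore the multiplicative order of 53 modulo 71 is 70.

70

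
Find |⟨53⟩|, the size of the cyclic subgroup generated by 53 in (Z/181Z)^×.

The order of 53 must divide φ(181) = 181 − 1 = 180 = 2^2 · 3^2 · 5.
Divisors of 180: 1, 2, 3, 4, 5, 6, 9, 10, 12, 15, 18, 20, 30, 36, 45, 60, 90, 180.
Test each divisor d:
53^1 ≡ 53 (mod 181)
53^2 ≡ 94 (mod 181)
53^3 ≡ 95 (mod 181)
53^4 ≡ 148 (mod 181)
53^5 ≡ 61 (mod 181)
53^6 ≡ 156 (mod 181)
53^9 ≡ 159 (mod 181)
53^10 ≡ 101 (mod 181)
53^12 ≡ 82 (mod 181)
53^15 ≡ 7 (mod 181)
53^18 ≡ 122 (mod 181)
53^20 ≡ 65 (mod 181)
53^30 ≡ 49 (mod 181)
53^36 ≡ 42 (mod 181)
53^45 ≡ 162 (mod 181)
53^60 ≡ 48 (mod 181)
53^90 ≡ 180 (mod 181)
53^180 ≡ 1 (mod 181) ✓
Hence ord(53) = 180.

180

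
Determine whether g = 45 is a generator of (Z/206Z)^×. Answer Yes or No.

Yes

φ(206) = φ(2)·φ(103) = 1·102 = 102 = 2 · 3 · 17.
An element g generates (Z/206Z)^× iff g^(102/q) ≢ 1 (mod 206) for each prime q ∈ {2, 3, 17}.
45^51 ≡ 205 (mod 206)  [q = 2: ≢ 1 ✓]
45^34 ≡ 159 (mod 206)  [q = 3: ≢ 1 ✓]
45^6 ≡ 179 (mod 206)  [q = 17: ≢ 1 ✓]
Every test exponent gives a nontrivial residue, hence 45 generates the full group.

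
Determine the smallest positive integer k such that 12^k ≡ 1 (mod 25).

ord(12) | φ(25) = φ(5^2) = 5·(5−1) = 20 = 2^2 · 5.
Divisors of 20: 1, 2, 4, 5, 10, 20.
Test each divisor d:
12^1 ≡ 12
12^2 ≡ 19
12^4 ≡ 11
12^5 ≡ 7
12^10 ≡ 24
12^20 ≡ 1
The smallest such exponent is 20, so the order of 12 is 20.

20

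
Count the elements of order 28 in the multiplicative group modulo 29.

12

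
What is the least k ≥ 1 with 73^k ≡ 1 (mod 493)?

ord(73) | φ(493) = φ(17·29) = (17−1)·(29−1) = 16·28 = 448 = 2^6 · 7.
Divisors of 448: 1, 2, 4, 7, 8, 14, 16, 28, 32, 56, 64, 112, 224, 448.
Compute 73^d (mod 493) for the divisors d until we hit 1:
73^1 ≡ 73
73^2 ≡ 399
73^4 ≡ 455
73^7 ≡ 452
73^8 ≡ 458
73^14 ≡ 202
73^16 ≡ 239
73^28 ≡ 378
73^32 ≡ 426
73^56 ≡ 407
73^64 ≡ 52
73^112 ≡ 1
The smallest such exponent is 112, so the order of 73 is 112.

112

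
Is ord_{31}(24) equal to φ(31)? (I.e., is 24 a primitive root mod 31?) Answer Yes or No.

Yes

φ(31) = 31 − 1 = 30 = 2 · 3 · 5.
24 is a primitive root mod 31 iff 24^(φ(31)/q) ≢ 1 for every prime q | φ(31), i.e. q ∈ {2, 3, 5}.
24^15 ≡ 30 (mod 31)  [q = 2: ≢ 1 ✓]
24^10 ≡ 25 (mod 31)  [q = 3: ≢ 1 ✓]
24^6 ≡ 4 (mod 31)  [q = 5: ≢ 1 ✓]
None equal 1, so ord_31(24) = 30: 24 is a primitive root.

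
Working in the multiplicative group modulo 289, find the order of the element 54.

The order of 54 must divide φ(289) = φ(17^2) = 17·(17−1) = 272 = 2^4 · 17.
Divisors of 272: 1, 2, 4, 8, 16, 17, 34, 68, 136, 272.
Test each divisor d:
54^1 ≡ 54
54^2 ≡ 26
54^4 ≡ 98
54^8 ≡ 67
54^16 ≡ 154
54^17 ≡ 224
54^34 ≡ 179
54^68 ≡ 251
54^136 ≡ 288
54^272 ≡ 1
Hence ord(54) = 272.

272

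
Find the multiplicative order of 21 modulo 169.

52

By Lagrange's theorem, ord_169(21) divides φ(169) = φ(13^2) = 13·(13−1) = 156 = 2^2 · 3 · 13.
Divisors of 156: 1, 2, 3, 4, 6, 12, 13, 26, 39, 52, 78, 156.
Compute 21^d (mod 169) for the divisors d until we hit 1:
21^1 ≡ 21
21^2 ≡ 103
21^3 ≡ 135
21^4 ≡ 131
21^6 ≡ 142
21^12 ≡ 53
21^13 ≡ 99
21^26 ≡ 168
21^39 ≡ 70
21^52 ≡ 1
The smallest such exponent is 52, so the order of 21 is 52.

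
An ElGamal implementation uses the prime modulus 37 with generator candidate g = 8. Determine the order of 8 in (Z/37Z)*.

12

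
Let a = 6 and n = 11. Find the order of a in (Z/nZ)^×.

ord(6) | φ(11) = 11 − 1 = 10 = 2 · 5.
Divisors of 10: 1, 2, 5, 10.
Compute 6^d (mod 11) for the divisors d until we hit 1:
6^1 ≡ 6 (mod 11)
6^2 ≡ 3 (mod 11)
6^5 ≡ 10 (mod 11)
6^10 ≡ 1 (mod 11) ✓
Therefore the multiplicative order of 6 modulo 11 is 10.

10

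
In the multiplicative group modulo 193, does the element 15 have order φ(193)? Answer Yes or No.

φ(193) = 193 − 1 = 192 = 2^6 · 3.
It suffices to check that the order of 15 is not a proper divisor of 192: compute 15^(192/q) for q ∈ {2, 3}.
15^96 ≡ 192 (mod 193)  [q = 2: ≢ 1 ✓]
15^64 ≡ 84 (mod 193)  [q = 3: ≢ 1 ✓]
Every test exponent gives a nontrivial residue, hence 15 generates the full group.

Yes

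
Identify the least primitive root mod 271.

φ(271) = 271 − 1 = 270 = 2 · 3^3 · 5.
Test candidates g = 2, 3, … against the prime factors q ∈ {2, 3, 5} of φ(271): g is a generator iff g^(270/q) ≢ 1 for every such q.
g = 2: 2^135 ≡ 1 — hits 1, so not a primitive root.
g = 3: 3^135 ≡ 270; 3^90 ≡ 1 — hits 1, so not a primitive root.
g = 4: 4^135 ≡ 1 — hits 1, so not a primitive root.
g = 5: 5^135 ≡ 1 — hits 1, so not a primitive root.
g = 6: 6^135 ≡ 270; 6^90 ≡ 242; 6^54 ≡ 10 — none is 1, so 6 is a primitive root.
The smallest primitive root modulo 271 is 6.

6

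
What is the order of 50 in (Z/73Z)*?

36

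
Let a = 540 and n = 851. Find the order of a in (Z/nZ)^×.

ord(540) | φ(851) = φ(23·37) = (23−1)·(37−1) = 22·36 = 792 = 2^3 · 3^2 · 11.
Divisors of 792: 1, 2, 3, 4, 6, 8, 9, 11, 12, 18, 22, 24, 33, 36, 44, 66, 72, 88, 99, 132, 198, 264, 396, 792.
Evaluate successive powers at the divisors of 792:
540^1 ≡ 540
540^2 ≡ 558
540^3 ≡ 66
540^4 ≡ 749
540^6 ≡ 101
540^8 ≡ 192
540^9 ≡ 709
540^11 ≡ 758
540^12 ≡ 840
540^18 ≡ 591
540^22 ≡ 139
540^24 ≡ 121
540^33 ≡ 689
540^36 ≡ 371
540^44 ≡ 599
540^66 ≡ 714
540^72 ≡ 630
540^88 ≡ 530
540^99 ≡ 68
540^132 ≡ 47
540^198 ≡ 369
540^264 ≡ 507
540^396 ≡ 1
Hence ord(540) = 396.

396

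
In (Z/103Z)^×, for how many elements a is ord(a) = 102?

32

φ(103) = 103 − 1 = 102 = 2 · 3 · 17.
In a cyclic group of order 102, there are φ(d) elements of order d for each divisor d of 102, and zero for non-divisors.
102 = 2 · 3 · 17 divides 102, and φ(102) = 32.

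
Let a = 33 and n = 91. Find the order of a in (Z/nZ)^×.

ord(33) | φ(91) = φ(7·13) = (7−1)·(13−1) = 6·12 = 72 = 2^3 · 3^2.
Divisors of 72: 1, 2, 3, 4, 6, 8, 9, 12, 18, 24, 36, 72.
Compute 33^d (mod 91) for the divisors d until we hit 1:
33^1 ≡ 33 (mod 91)
33^2 ≡ 88 (mod 91)
33^3 ≡ 83 (mod 91)
33^4 ≡ 9 (mod 91)
33^6 ≡ 64 (mod 91)
33^8 ≡ 81 (mod 91)
33^9 ≡ 34 (mod 91)
33^12 ≡ 1 (mod 91) ✓
Therefore the multiplicative order of 33 modulo 91 is 12.

12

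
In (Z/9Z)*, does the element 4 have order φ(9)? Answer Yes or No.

No

φ(9) = φ(3^2) = 3·(3−1) = 6 = 2 · 3.
4 is a primitive root mod 9 iff 4^(φ(9)/q) ≢ 1 for every prime q | φ(9), i.e. q ∈ {2, 3}.
4^3 ≡ 1 (mod 9)  [q = 2: ≡ 1 ✗]
4^2 ≡ 7 (mod 9)  [q = 3: ≢ 1 ✓]
Since 4^3 ≡ 1, the order of 4 divides 3 < 6, so 4 is not a primitive root.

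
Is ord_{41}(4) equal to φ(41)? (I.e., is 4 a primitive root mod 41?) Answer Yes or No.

φ(41) = 41 − 1 = 40 = 2^3 · 5.
It suffices to check that the order of 4 is not a proper divisor of 40: compute 4^(40/q) for q ∈ {2, 5}.
4^20 ≡ 1 (mod 41)  [q = 2: ≡ 1 ✗]
4^8 ≡ 18 (mod 41)  [q = 5: ≢ 1 ✓]
Since 4^20 ≡ 1, the order of 4 divides 20 < 40, so 4 is not a primitive root.

No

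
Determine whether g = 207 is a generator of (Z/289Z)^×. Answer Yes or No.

Yes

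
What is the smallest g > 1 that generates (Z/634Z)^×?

φ(634) = φ(2)·φ(317) = 1·316 = 316 = 2^2 · 79.
g is a primitive root iff g^(316/q) ≢ 1 (mod 634) for each prime q ∈ {2, 79}.
g = 2: gcd(2, 634) = 2 > 1, not a unit — skip.
g = 3: 3^158 ≡ 633; 3^4 ≡ 81 — none is 1, so 3 is a primitive root.
Hence the least primitive root of 634 is 3.

3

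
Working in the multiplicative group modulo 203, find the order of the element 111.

The order of 111 must divide φ(203) = φ(7·29) = (7−1)·(29−1) = 6·28 = 168 = 2^3 · 3 · 7.
Divisors of 168: 1, 2, 3, 4, 6, 7, 8, 12, 14, 21, 24, 28, 42, 56, 84, 168.
Check 111^d mod 203 for each divisor in increasing order:
111^1 ≡ 111 (mod 203)
111^2 ≡ 141 (mod 203)
111^3 ≡ 20 (mod 203)
111^4 ≡ 190 (mod 203)
111^6 ≡ 197 (mod 203)
111^7 ≡ 146 (mod 203)
111^8 ≡ 169 (mod 203)
111^12 ≡ 36 (mod 203)
111^14 ≡ 1 (mod 203) ✓
The smallest such exponent is 14, so the order of 111 is 14.

14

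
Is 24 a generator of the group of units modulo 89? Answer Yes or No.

φ(89) = 89 − 1 = 88 = 2^3 · 11.
An element g generates (Z/89Z)^× iff g^(88/q) ≢ 1 (mod 89) for each prime q ∈ {2, 11}.
24^44 ≡ 88 (mod 89)  [q = 2: ≢ 1 ✓]
24^8 ≡ 78 (mod 89)  [q = 11: ≢ 1 ✓]
None equal 1, so ord_89(24) = 88: 24 is a primitive root.

Yes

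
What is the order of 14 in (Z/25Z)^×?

10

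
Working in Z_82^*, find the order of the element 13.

40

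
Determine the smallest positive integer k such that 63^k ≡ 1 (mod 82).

Since 63 ∈ (Z/82Z)^×, its order divides φ(82) = φ(2)·φ(41) = 1·40 = 40 = 2^3 · 5.
Divisors of 40: 1, 2, 4, 5, 8, 10, 20, 40.
Compute 63^d (mod 82) for the divisors d until we hit 1:
63^1 ≡ 63
63^2 ≡ 33
63^4 ≡ 23
63^5 ≡ 55
63^8 ≡ 37
63^10 ≡ 73
63^20 ≡ 81
63^40 ≡ 1
Therefore the multiplicative order of 63 modulo 82 is 40.

40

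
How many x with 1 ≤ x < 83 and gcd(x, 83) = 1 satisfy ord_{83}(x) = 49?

φ(83) = 83 − 1 = 82 = 2 · 41.
(Z/83Z)^× is cyclic (|G| = 82); a cyclic group of order m has exactly φ(d) elements of each order d | m, and none otherwise.
Since 49 ∤ 82, the count is 0.

0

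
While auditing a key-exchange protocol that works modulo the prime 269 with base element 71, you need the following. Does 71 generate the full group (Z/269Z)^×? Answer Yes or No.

Yes

φ(269) = 269 − 1 = 268 = 2^2 · 67.
It suffices to check that the order of 71 is not a proper divisor of 268: compute 71^(268/q) for q ∈ {2, 67}.
71^134 ≡ 268 (mod 269)  [q = 2: ≢ 1 ✓]
71^4 ≡ 58 (mod 269)  [q = 67: ≢ 1 ✓]
None equal 1, so ord_269(71) = 268: 71 is a primitive root.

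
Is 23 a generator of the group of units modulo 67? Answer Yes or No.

No

φ(67) = 67 − 1 = 66 = 2 · 3 · 11.
It suffices to check that the order of 23 is not a proper divisor of 66: compute 23^(66/q) for q ∈ {2, 3, 11}.
23^33 ≡ 1 (mod 67)  [q = 2: ≡ 1 ✗]
23^22 ≡ 37 (mod 67)  [q = 3: ≢ 1 ✓]
23^6 ≡ 59 (mod 67)  [q = 11: ≢ 1 ✓]
Since 23^33 ≡ 1, the order of 23 divides 33 < 66, so 23 is not a primitive root.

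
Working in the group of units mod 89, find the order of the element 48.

ord(48) | φ(89) = 89 − 1 = 88 = 2^3 · 11.
Divisors of 88: 1, 2, 4, 8, 11, 22, 44, 88.
Test each divisor d:
48^1 ≡ 48
48^2 ≡ 79
48^4 ≡ 11
48^8 ≡ 32
48^11 ≡ 37
48^22 ≡ 34
48^44 ≡ 88
48^88 ≡ 1
The smallest such exponent is 88, so the order of 48 is 88.

88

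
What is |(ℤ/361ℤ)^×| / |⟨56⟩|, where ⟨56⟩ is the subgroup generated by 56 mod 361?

9

Since 56 ∈ (Z/361Z)^×, its order divides φ(361) = φ(19^2) = 19·(19−1) = 342 = 2 · 3^2 · 19.
Divisors of 342: 1, 2, 3, 6, 9, 18, 19, 38, 57, 114, 171, 342.
Evaluate successive powers at the divisors of 342:
56^1 ≡ 56 (mod 361)
56^2 ≡ 248 (mod 361)
56^3 ≡ 170 (mod 361)
56^6 ≡ 20 (mod 361)
56^9 ≡ 151 (mod 361)
56^18 ≡ 58 (mod 361)
56^19 ≡ 360 (mod 361)
56^38 ≡ 1 (mod 361) ✓
The order of 56 is 38, so the subgroup it generates has 38 elements.
The index is φ(361) / ord(56) = 342 / 38 = 9.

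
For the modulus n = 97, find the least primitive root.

φ(97) = 97 − 1 = 96 = 2^5 · 3.
g is a primitive root iff g^(96/q) ≢ 1 (mod 97) for each prime q ∈ {2, 3}.
g = 2: 2^48 ≡ 1 — hits 1, so not a primitive root.
g = 3: 3^48 ≡ 1 — hits 1, so not a primitive root.
g = 4: 4^48 ≡ 1 — hits 1, so not a primitive root.
g = 5: 5^48 ≡ 96; 5^32 ≡ 35 — none is 1, so 5 is a primitive root.
Hence the least primitive root of 97 is 5.

5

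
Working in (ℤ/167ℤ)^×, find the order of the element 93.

83

By Lagrange's theorem, ord_167(93) divides φ(167) = 167 − 1 = 166 = 2 · 83.
Divisors of 166: 1, 2, 83, 166.
Test each divisor d:
93^1 ≡ 93 (mod 167)
93^2 ≡ 132 (mod 167)
93^83 ≡ 1 (mod 167) ✓
Hence ord(93) = 83.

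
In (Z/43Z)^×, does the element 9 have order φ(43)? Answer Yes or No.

No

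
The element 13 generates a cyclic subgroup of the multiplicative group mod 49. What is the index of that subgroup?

3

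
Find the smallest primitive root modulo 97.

φ(97) = 97 − 1 = 96 = 2^5 · 3.
Test candidates g = 2, 3, … against the prime factors q ∈ {2, 3} of φ(97): g is a generator iff g^(96/q) ≢ 1 for every such q.
g = 2: 2^48 ≡ 1 — hits 1, so not a primitive root.
g = 3: 3^48 ≡ 1 — hits 1, so not a primitive root.
g = 4: 4^48 ≡ 1 — hits 1, so not a primitive root.
g = 5: 5^48 ≡ 96; 5^32 ≡ 35 — none is 1, so 5 is a primitive root.
So 5 is the smallest generator of (Z/97Z)^×.

5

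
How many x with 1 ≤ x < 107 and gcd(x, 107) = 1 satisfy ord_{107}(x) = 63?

φ(107) = 107 − 1 = 106 = 2 · 53.
(Z/107Z)^× is cyclic (|G| = 106); a cyclic group of order m has exactly φ(d) elements of each order d | m, and none otherwise.
Since 63 ∤ 106, the count is 0.

0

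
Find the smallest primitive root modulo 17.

φ(17) = 17 − 1 = 16 = 2^4.
Test candidates g = 2, 3, … against the prime factors q ∈ {2} of φ(17): g is a generator iff g^(16/q) ≢ 1 for every such q.
g = 2: 2^8 ≡ 1 — hits 1, so not a primitive root.
g = 3: 3^8 ≡ 16 — none is 1, so 3 is a primitive root.
Hence the least primitive root of 17 is 3.

3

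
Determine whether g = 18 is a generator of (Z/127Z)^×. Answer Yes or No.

No

φ(127) = 127 − 1 = 126 = 2 · 3^2 · 7.
18 is a primitive root mod 127 iff 18^(φ(127)/q) ≢ 1 for every prime q | φ(127), i.e. q ∈ {2, 3, 7}.
18^63 ≡ 1 (mod 127)  [q = 2: ≡ 1 ✗]
18^42 ≡ 19 (mod 127)  [q = 3: ≢ 1 ✓]
18^18 ≡ 2 (mod 127)  [q = 7: ≢ 1 ✓]
18^63 ≡ 1 shows ord(18) | 63, strictly less than φ(127); not a primitive root.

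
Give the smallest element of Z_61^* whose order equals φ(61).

φ(61) = 61 − 1 = 60 = 2^2 · 3 · 5.
Test candidates g = 2, 3, … against the prime factors q ∈ {2, 3, 5} of φ(61): g is a generator iff g^(60/q) ≢ 1 for every such q.
g = 2: 2^30 ≡ 60; 2^20 ≡ 47; 2^12 ≡ 9 — none is 1, so 2 is a primitive root.
Hence the least primitive root of 61 is 2.

2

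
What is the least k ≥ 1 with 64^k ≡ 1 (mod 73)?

ord(64) | φ(73) = 73 − 1 = 72 = 2^3 · 3^2.
Divisors of 72: 1, 2, 3, 4, 6, 8, 9, 12, 18, 24, 36, 72.
Test each divisor d:
64^1 ≡ 64 (mod 73)
64^2 ≡ 8 (mod 73)
64^3 ≡ 1 (mod 73) ✓
Therefore the multiplicative order of 64 modulo 73 is 3.

3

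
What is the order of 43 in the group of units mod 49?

7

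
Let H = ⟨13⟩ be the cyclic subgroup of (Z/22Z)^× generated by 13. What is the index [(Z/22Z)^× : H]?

The order of 13 must divide φ(22) = φ(2)·φ(11) = 1·10 = 10 = 2 · 5.
Divisors of 10: 1, 2, 5, 10.
Evaluate successive powers at the divisors of 10:
13^1 ≡ 13
13^2 ≡ 15
13^5 ≡ 21
13^10 ≡ 1
Thus |⟨13⟩| = ord(13) = 10.
The index is φ(22) / ord(13) = 10 / 10 = 1.

1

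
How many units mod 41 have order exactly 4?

2

φ(41) = 41 − 1 = 40 = 2^3 · 5.
In a cyclic group of order 40, there are φ(d) elements of order d for each divisor d of 40, and zero for non-divisors.
4 = 2^2 divides 40, and φ(4) = 2.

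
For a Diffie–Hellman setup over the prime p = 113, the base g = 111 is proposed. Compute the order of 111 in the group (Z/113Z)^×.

28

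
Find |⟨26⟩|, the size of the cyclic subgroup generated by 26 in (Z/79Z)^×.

39

By Lagrange's theorem, ord_79(26) divides φ(79) = 79 − 1 = 78 = 2 · 3 · 13.
Divisors of 78: 1, 2, 3, 6, 13, 26, 39, 78.
Test each divisor d:
26^1 ≡ 26 (mod 79)
26^2 ≡ 44 (mod 79)
26^3 ≡ 38 (mod 79)
26^6 ≡ 22 (mod 79)
26^13 ≡ 23 (mod 79)
26^26 ≡ 55 (mod 79)
26^39 ≡ 1 (mod 79) ✓
So ord_79(26) = 39.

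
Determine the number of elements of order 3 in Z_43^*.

2

φ(43) = 43 − 1 = 42 = 2 · 3 · 7.
Since (Z/43Z)^× is cyclic of order 42, the number of elements of order d is φ(d) when d | 42 and 0 otherwise.
3 | 42, and φ(3) = 3 − 1 = 2.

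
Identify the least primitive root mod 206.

5

φ(206) = φ(2)·φ(103) = 1·102 = 102 = 2 · 3 · 17.
g is a primitive root iff g^(102/q) ≢ 1 (mod 206) for each prime q ∈ {2, 3, 17}.
g = 2: gcd(2, 206) = 2 > 1, not a unit — skip.
g = 3: 3^51 ≡ 205; 3^34 ≡ 1 — hits 1, so not a primitive root.
g = 4: gcd(4, 206) = 2 > 1, not a unit — skip.
g = 5: 5^51 ≡ 205; 5^34 ≡ 159; 5^6 ≡ 175 — none is 1, so 5 is a primitive root.
The smallest primitive root modulo 206 is 5.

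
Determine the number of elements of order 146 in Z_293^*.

φ(293) = 293 − 1 = 292 = 2^2 · 73.
Since (Z/293Z)^× is cyclic of order 292, the number of elements of order d is φ(d) when d | 292 and 0 otherwise.
146 = 2 · 73 divides 292, and φ(146) = 72.

72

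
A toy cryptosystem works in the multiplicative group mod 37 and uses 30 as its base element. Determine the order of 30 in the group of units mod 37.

18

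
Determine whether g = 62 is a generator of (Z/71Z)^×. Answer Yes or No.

Yes

φ(71) = 71 − 1 = 70 = 2 · 5 · 7.
Test 62^(70/q) mod 71 for each prime factor q of 70:
62^35 ≡ 70 (mod 71)  [q = 2: ≢ 1 ✓]
62^14 ≡ 5 (mod 71)  [q = 5: ≢ 1 ✓]
62^10 ≡ 32 (mod 71)  [q = 7: ≢ 1 ✓]
None equal 1, so ord_71(62) = 70: 62 is a primitive root.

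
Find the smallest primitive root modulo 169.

φ(169) = φ(13^2) = 13·(13−1) = 156 = 2^2 · 3 · 13.
g is a primitive root iff g^(156/q) ≢ 1 (mod 169) for each prime q ∈ {2, 3, 13}.
g = 2: 2^78 ≡ 168; 2^52 ≡ 146; 2^12 ≡ 40 — none is 1, so 2 is a primitive root.
So 2 is the smallest generator of (Z/169Z)^×.

2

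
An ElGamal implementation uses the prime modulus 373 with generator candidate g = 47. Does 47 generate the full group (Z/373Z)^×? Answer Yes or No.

Yes

φ(373) = 373 − 1 = 372 = 2^2 · 3 · 31.
An element g generates (Z/373Z)^× iff g^(372/q) ≢ 1 (mod 373) for each prime q ∈ {2, 3, 31}.
47^186 ≡ 372 (mod 373)  [q = 2: ≢ 1 ✓]
47^124 ≡ 284 (mod 373)  [q = 3: ≢ 1 ✓]
47^12 ≡ 221 (mod 373)  [q = 31: ≢ 1 ✓]
None equal 1, so ord_373(47) = 372: 47 is a primitive root.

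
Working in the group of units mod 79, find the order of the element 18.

13

ord(18) | φ(79) = 79 − 1 = 78 = 2 · 3 · 13.
Divisors of 78: 1, 2, 3, 6, 13, 26, 39, 78.
Check 18^d mod 79 for each divisor in increasing order:
18^1 ≡ 18
18^2 ≡ 8
18^3 ≡ 65
18^6 ≡ 38
18^13 ≡ 1
The smallest such exponent is 13, so the order of 18 is 13.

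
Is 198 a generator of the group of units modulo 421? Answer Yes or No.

φ(421) = 421 − 1 = 420 = 2^2 · 3 · 5 · 7.
It suffices to check that the order of 198 is not a proper divisor of 420: compute 198^(420/q) for q ∈ {2, 3, 5, 7}.
198^210 ≡ 420 (mod 421)  [q = 2: ≢ 1 ✓]
198^140 ≡ 1 (mod 421)  [q = 3: ≡ 1 ✗]
198^84 ≡ 1 (mod 421)  [q = 5: ≡ 1 ✗]
198^60 ≡ 75 (mod 421)  [q = 7: ≢ 1 ✓]
The check at q = 3 fails, so 198 generates a proper subgroup.

No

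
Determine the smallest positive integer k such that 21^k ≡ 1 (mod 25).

5

By Lagrange's theorem, ord_25(21) divides φ(25) = φ(5^2) = 5·(5−1) = 20 = 2^2 · 5.
Divisors of 20: 1, 2, 4, 5, 10, 20.
Check 21^d mod 25 for each divisor in increasing order:
21^1 ≡ 21 (mod 25)
21^2 ≡ 16 (mod 25)
21^4 ≡ 6 (mod 25)
21^5 ≡ 1 (mod 25) ✓
The smallest such exponent is 5, so the order of 21 is 5.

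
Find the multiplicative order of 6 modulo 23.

The order of 6 must divide φ(23) = 23 − 1 = 22 = 2 · 11.
Divisors of 22: 1, 2, 11, 22.
Test each divisor d:
6^1 ≡ 6
6^2 ≡ 13
6^11 ≡ 1
The smallest such exponent is 11, so the order of 6 is 11.

11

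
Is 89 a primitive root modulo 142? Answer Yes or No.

No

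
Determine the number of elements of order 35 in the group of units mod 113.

0

φ(113) = 113 − 1 = 112 = 2^4 · 7.
In a cyclic group of order 112, there are φ(d) elements of order d for each divisor d of 112, and zero for non-divisors.
35 does not divide 112, so no element of (Z/113Z)^× has order 35.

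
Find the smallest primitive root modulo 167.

5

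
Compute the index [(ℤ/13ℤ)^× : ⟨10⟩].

The order of 10 must divide φ(13) = 13 − 1 = 12 = 2^2 · 3.
Divisors of 12: 1, 2, 3, 4, 6, 12.
Compute 10^d (mod 13) for the divisors d until we hit 1:
10^1 ≡ 10 (mod 13)
10^2 ≡ 9 (mod 13)
10^3 ≡ 12 (mod 13)
10^4 ≡ 3 (mod 13)
10^6 ≡ 1 (mod 13) ✓
The order of 10 is 6, so the subgroup it generates has 6 elements.
The index is φ(13) / ord(10) = 12 / 6 = 2.

2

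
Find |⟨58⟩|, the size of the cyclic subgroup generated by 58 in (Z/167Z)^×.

83

Since 58 ∈ (Z/167Z)^×, its order divides φ(167) = 167 − 1 = 166 = 2 · 83.
Divisors of 166: 1, 2, 83, 166.
Evaluate successive powers at the divisors of 166:
58^1 ≡ 58
58^2 ≡ 24
58^83 ≡ 1
The smallest such exponent is 83, so the order of 58 is 83.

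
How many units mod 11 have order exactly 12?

0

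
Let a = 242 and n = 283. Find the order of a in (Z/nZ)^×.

By Lagrange's theorem, ord_283(242) divides φ(283) = 283 − 1 = 282 = 2 · 3 · 47.
Divisors of 282: 1, 2, 3, 6, 47, 94, 141, 282.
Evaluate successive powers at the divisors of 282:
242^1 ≡ 242 (mod 283)
242^2 ≡ 266 (mod 283)
242^3 ≡ 131 (mod 283)
242^6 ≡ 181 (mod 283)
242^47 ≡ 239 (mod 283)
242^94 ≡ 238 (mod 283)
242^141 ≡ 282 (mod 283)
242^282 ≡ 1 (mod 283) ✓
The smallest such exponent is 282, so the order of 242 is 282.

282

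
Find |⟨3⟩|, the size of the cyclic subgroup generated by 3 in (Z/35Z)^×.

12

The order of 3 must divide φ(35) = φ(5·7) = (5−1)·(7−1) = 4·6 = 24 = 2^3 · 3.
Divisors of 24: 1, 2, 3, 4, 6, 8, 12, 24.
Test each divisor d:
3^1 ≡ 3 (mod 35)
3^2 ≡ 9 (mod 35)
3^3 ≡ 27 (mod 35)
3^4 ≡ 11 (mod 35)
3^6 ≡ 29 (mod 35)
3^8 ≡ 16 (mod 35)
3^12 ≡ 1 (mod 35) ✓
The smallest such exponent is 12, so the order of 3 is 12.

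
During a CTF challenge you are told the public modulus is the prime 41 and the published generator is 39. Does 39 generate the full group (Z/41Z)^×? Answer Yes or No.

φ(41) = 41 − 1 = 40 = 2^3 · 5.
39 is a primitive root mod 41 iff 39^(φ(41)/q) ≢ 1 for every prime q | φ(41), i.e. q ∈ {2, 5}.
39^20 ≡ 1 (mod 41)  [q = 2: ≡ 1 ✗]
39^8 ≡ 10 (mod 41)  [q = 5: ≢ 1 ✓]
39^20 ≡ 1 shows ord(39) | 20, strictly less than φ(41); not a primitive root.

No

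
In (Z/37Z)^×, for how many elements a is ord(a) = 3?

2

φ(37) = 37 − 1 = 36 = 2^2 · 3^2.
(Z/37Z)^× is cyclic (|G| = 36); a cyclic group of order m has exactly φ(d) elements of each order d | m, and none otherwise.
3 | 36, and φ(3) = 3 − 1 = 2.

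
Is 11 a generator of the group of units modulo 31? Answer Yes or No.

Yes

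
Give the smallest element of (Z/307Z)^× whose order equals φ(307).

5

φ(307) = 307 − 1 = 306 = 2 · 3^2 · 17.
Test candidates g = 2, 3, … against the prime factors q ∈ {2, 3, 17} of φ(307): g is a generator iff g^(306/q) ≢ 1 for every such q.
g = 2: 2^153 ≡ 306; 2^102 ≡ 1 — hits 1, so not a primitive root.
g = 3: 3^153 ≡ 306; 3^102 ≡ 1 — hits 1, so not a primitive root.
g = 4: 4^153 ≡ 1 — hits 1, so not a primitive root.
g = 5: 5^153 ≡ 306; 5^102 ≡ 289; 5^18 ≡ 81 — none is 1, so 5 is a primitive root.
Hence the least primitive root of 307 is 5.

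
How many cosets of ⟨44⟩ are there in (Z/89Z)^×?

4

ord(44) | φ(89) = 89 − 1 = 88 = 2^3 · 11.
Divisors of 88: 1, 2, 4, 8, 11, 22, 44, 88.
Evaluate successive powers at the divisors of 88:
44^1 ≡ 44
44^2 ≡ 67
44^4 ≡ 39
44^8 ≡ 8
44^11 ≡ 88
44^22 ≡ 1
So ord_89(44) = 22, hence |⟨44⟩| = 22.
Index = |(Z/89Z)^×| / |⟨44⟩| = 88 / 22 = 4.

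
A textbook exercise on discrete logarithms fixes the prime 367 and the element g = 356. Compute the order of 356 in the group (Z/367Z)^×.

183

ord(356) | φ(367) = 367 − 1 = 366 = 2 · 3 · 61.
Divisors of 366: 1, 2, 3, 6, 61, 122, 183, 366.
Test each divisor d:
356^1 ≡ 356 (mod 367)
356^2 ≡ 121 (mod 367)
356^3 ≡ 137 (mod 367)
356^6 ≡ 52 (mod 367)
356^61 ≡ 83 (mod 367)
356^122 ≡ 283 (mod 367)
356^183 ≡ 1 (mod 367) ✓
Therefore the multiplicative order of 356 modulo 367 is 183.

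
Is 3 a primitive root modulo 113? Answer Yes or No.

Yes

φ(113) = 113 − 1 = 112 = 2^4 · 7.
It suffices to check that the order of 3 is not a proper divisor of 112: compute 3^(112/q) for q ∈ {2, 7}.
3^56 ≡ 112 (mod 113)  [q = 2: ≢ 1 ✓]
3^16 ≡ 49 (mod 113)  [q = 7: ≢ 1 ✓]
All checks pass, so 3 has order 112 and is a primitive root modulo 113.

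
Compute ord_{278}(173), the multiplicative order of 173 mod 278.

By Lagrange's theorem, ord_278(173) divides φ(278) = φ(2)·φ(139) = 1·138 = 138 = 2 · 3 · 23.
Divisors of 138: 1, 2, 3, 6, 23, 46, 69, 138.
Evaluate successive powers at the divisors of 138:
173^1 ≡ 173
173^2 ≡ 183
173^3 ≡ 245
173^6 ≡ 255
173^23 ≡ 1
Therefore the multiplicative order of 173 modulo 278 is 23.

23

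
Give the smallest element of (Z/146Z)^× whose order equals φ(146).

φ(146) = φ(2)·φ(73) = 1·72 = 72 = 2^3 · 3^2.
Test candidates g = 2, 3, … against the prime factors q ∈ {2, 3} of φ(146): g is a generator iff g^(72/q) ≢ 1 for every such q.
g = 2: gcd(2, 146) = 2 > 1, not a unit — skip.
g = 3: 3^36 ≡ 1 — hits 1, so not a primitive root.
g = 4: gcd(4, 146) = 2 > 1, not a unit — skip.
g = 5: 5^36 ≡ 145; 5^24 ≡ 81 — none is 1, so 5 is a primitive root.
The smallest primitive root modulo 146 is 5.

5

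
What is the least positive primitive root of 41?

φ(41) = 41 − 1 = 40 = 2^3 · 5.
Test candidates g = 2, 3, … against the prime factors q ∈ {2, 5} of φ(41): g is a generator iff g^(40/q) ≢ 1 for every such q.
g = 2: 2^20 ≡ 1 — hits 1, so not a primitive root.
g = 3: 3^20 ≡ 40; 3^8 ≡ 1 — hits 1, so not a primitive root.
g = 4: 4^20 ≡ 1 — hits 1, so not a primitive root.
g = 5: 5^20 ≡ 1 — hits 1, so not a primitive root.
g = 6: 6^20 ≡ 40; 6^8 ≡ 10 — none is 1, so 6 is a primitive root.
Hence the least primitive root of 41 is 6.

6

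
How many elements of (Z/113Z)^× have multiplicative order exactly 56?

φ(113) = 113 − 1 = 112 = 2^4 · 7.
Since (Z/113Z)^× is cyclic of order 112, the number of elements of order d is φ(d) when d | 112 and 0 otherwise.
56 = 2^3 · 7 divides 112, and φ(56) = 24.

24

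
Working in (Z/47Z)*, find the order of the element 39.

46

ord(39) | φ(47) = 47 − 1 = 46 = 2 · 23.
Divisors of 46: 1, 2, 23, 46.
Test each divisor d:
39^1 ≡ 39 (mod 47)
39^2 ≡ 17 (mod 47)
39^23 ≡ 46 (mod 47)
39^46 ≡ 1 (mod 47) ✓
Therefore the multiplicative order of 39 modulo 47 is 46.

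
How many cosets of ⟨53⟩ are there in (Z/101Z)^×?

1

ord(53) | φ(101) = 101 − 1 = 100 = 2^2 · 5^2.
Divisors of 100: 1, 2, 4, 5, 10, 20, 25, 50, 100.
Test each divisor d:
53^1 ≡ 53 (mod 101)
53^2 ≡ 82 (mod 101)
53^4 ≡ 58 (mod 101)
53^5 ≡ 44 (mod 101)
53^10 ≡ 17 (mod 101)
53^20 ≡ 87 (mod 101)
53^25 ≡ 91 (mod 101)
53^50 ≡ 100 (mod 101)
53^100 ≡ 1 (mod 101) ✓
So ord_101(53) = 100, hence |⟨53⟩| = 100.
The index is φ(101) / ord(53) = 100 / 100 = 1.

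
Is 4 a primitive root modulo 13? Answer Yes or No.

No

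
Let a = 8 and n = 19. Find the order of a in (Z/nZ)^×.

The order of 8 must divide φ(19) = 19 − 1 = 18 = 2 · 3^2.
Divisors of 18: 1, 2, 3, 6, 9, 18.
Test each divisor d:
8^1 ≡ 8 (mod 19)
8^2 ≡ 7 (mod 19)
8^3 ≡ 18 (mod 19)
8^6 ≡ 1 (mod 19) ✓
So ord_19(8) = 6.

6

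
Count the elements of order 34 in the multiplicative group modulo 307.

16

φ(307) = 307 − 1 = 306 = 2 · 3^2 · 17.
In a cyclic group of order 306, there are φ(d) elements of order d for each divisor d of 306, and zero for non-divisors.
34 = 2 · 17 divides 306, and φ(34) = 16.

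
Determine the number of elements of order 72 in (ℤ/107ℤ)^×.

φ(107) = 107 − 1 = 106 = 2 · 53.
Since (Z/107Z)^× is cyclic of order 106, the number of elements of order d is φ(d) when d | 106 and 0 otherwise.
Since 72 ∤ 106, the count is 0.

0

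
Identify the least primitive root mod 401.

3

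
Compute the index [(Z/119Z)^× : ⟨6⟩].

The order of 6 must divide φ(119) = φ(7·17) = (7−1)·(17−1) = 6·16 = 96 = 2^5 · 3.
Divisors of 96: 1, 2, 3, 4, 6, 8, 12, 16, 24, 32, 48, 96.
Compute 6^d (mod 119) for the divisors d until we hit 1:
6^1 ≡ 6
6^2 ≡ 36
6^3 ≡ 97
6^4 ≡ 106
6^6 ≡ 8
6^8 ≡ 50
6^12 ≡ 64
6^16 ≡ 1
The order of 6 is 16, so the subgroup it generates has 16 elements.
[(Z/119Z)^× : ⟨6⟩] = 96/16 = 6.

6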